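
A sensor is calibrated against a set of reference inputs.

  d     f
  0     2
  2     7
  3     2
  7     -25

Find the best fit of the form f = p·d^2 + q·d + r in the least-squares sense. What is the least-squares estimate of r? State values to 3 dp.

Sums needed: Σd^2·d^2 = 2498, Σd^2·d = 378, Σd^2 = 62, Σd·d = 62, Σd = 12, Σ1 = 4.
And Σd^2·f = -1179, Σd·f = -155, Σf = -14.
So MᵀM·[p, q, r]ᵀ = Mᵀf: [[2498, 378, 62]; [378, 62, 12]; [62, 12, 4]]·[p, q, r]ᵀ = [-1179, -155, -14]ᵀ.
Solving the 3×3 system (Gaussian elimination) gives p = -1658/1549, q = 11023/3098, r = 3743/1549.

r = 2.416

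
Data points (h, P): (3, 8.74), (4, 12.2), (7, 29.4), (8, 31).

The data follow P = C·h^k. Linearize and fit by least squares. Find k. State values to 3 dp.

k = 1.364

Taking logs, ln P = k·ln h + ln C, so regress ln P on ln h.
Σln h = 6.5103, Σ(ln h)² = 11.2394, Σln P = 11.4843, Σln h·ln P = 19.5693.
Equations: 11.2394·k + 6.5103·ln C = 19.5693;  6.5103·k + 4·ln C = 11.4843.
Slope k = (n·Σln h·ln P − Σln h·Σln P)/(n·Σ(ln h)² − (Σln h)²) = (4·19.5693 − 6.5103·11.4843)/2.5742 = 1.36405; ln C = (Σln P − k·Σln h)/n = 0.65100.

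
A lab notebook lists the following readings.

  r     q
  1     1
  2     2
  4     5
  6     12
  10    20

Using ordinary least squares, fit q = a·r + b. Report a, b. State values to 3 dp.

With design matrix X, XᵀX = [[157, 23]; [23, 5]] and Xᵀq = [297, 40]ᵀ.
Eliminating b: 5·(row 1) − 23·(row 2) gives 256·a = 5·297 − 23·40 = 565, so a = 565/256.
Then b = (40 − 23·(565/256))/5 = -551/256.

a = 2.207, b = -2.152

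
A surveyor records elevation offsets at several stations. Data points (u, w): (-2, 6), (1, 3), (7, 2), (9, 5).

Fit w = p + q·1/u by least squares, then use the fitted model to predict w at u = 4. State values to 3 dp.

From the data, Σ1 = 4, Σ1/u = 95/126, Σ1/u·1/u = 20365/15876.
Moment sums: Σw = 16, Σ1/u·w = 53/63.
Determinant 4·(20365/15876) − (95/126)² = 24145/5292.
p = (16·(20365/15876) − (95/126)·(53/63))/(24145/5292) = 63154/14487; q = (4·(53/63) − (95/126)·16)/(24145/5292) = -46032/24145.
At u = 4: ŵ = (63154/14487)·(1) + (-46032/24145)·(1/4) = 281246/72435.

ŵ = 3.883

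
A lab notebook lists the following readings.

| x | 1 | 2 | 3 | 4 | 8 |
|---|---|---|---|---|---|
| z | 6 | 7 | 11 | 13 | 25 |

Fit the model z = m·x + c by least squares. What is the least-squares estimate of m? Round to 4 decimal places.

m = 2.8014

With design matrix A, AᵀA = [[94, 18]; [18, 5]] and Aᵀz = [305, 62]ᵀ.
Determinant 94·5 − 18² = 146.
m = (305·5 − 18·62)/146 = 409/146; c = (94·62 − 18·305)/146 = 169/73.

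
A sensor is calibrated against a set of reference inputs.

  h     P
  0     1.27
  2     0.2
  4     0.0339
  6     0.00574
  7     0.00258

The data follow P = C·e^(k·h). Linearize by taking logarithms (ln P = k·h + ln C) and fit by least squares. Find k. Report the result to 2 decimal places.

Taking logs, ln P = k·h + ln C, so regress ln P on h.
Σh = 19.0000, Σ(h)² = 105.0000, Σln P = -15.8750, Σh·ln P = -89.4378.
Equations: 105.0000·k + 19.0000·ln C = -89.4378;  19.0000·k + 5·ln C = -15.8750.
Solving (det = 164.0000): k = -0.88758, ln C = 0.19781.

k = -0.89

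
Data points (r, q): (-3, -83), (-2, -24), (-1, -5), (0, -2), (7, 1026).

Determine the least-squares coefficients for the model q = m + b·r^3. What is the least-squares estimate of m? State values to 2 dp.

From the data, Σ1 = 5, Σr^3 = 307, Σr^3·r^3 = 118443.
For Aᵀq: Σq = 912, Σr^3·q = 354356.
Normal equations: [[5, 307]; [307, 118443]]·[m, b]ᵀ = [912, 354356]ᵀ.
det = 5·118443 − 307² = 497966.
m = (912·118443 − 307·354356)/497966 = -383638/248983; b = (5·354356 − 307·912)/497966 = 745898/248983.

m = -1.54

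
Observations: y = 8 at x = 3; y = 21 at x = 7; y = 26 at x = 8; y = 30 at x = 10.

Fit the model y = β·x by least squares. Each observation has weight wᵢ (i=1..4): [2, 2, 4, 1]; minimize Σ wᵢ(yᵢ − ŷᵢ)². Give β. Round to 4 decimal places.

Sums needed: Σwᵢ·x·x = 472.
Right-hand side: Σwᵢ·x·y = 1474.
Hence β = 1474 / 472 ≈ 3.12288.

β = 3.1229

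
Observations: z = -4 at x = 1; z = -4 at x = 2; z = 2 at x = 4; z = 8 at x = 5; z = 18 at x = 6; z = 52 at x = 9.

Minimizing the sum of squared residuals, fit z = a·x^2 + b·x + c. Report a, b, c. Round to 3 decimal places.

a = 0.958, b = -2.516, c = -2.711

Entries of MᵀM: Σx^2·x^2 = 8755, Σx^2·x = 1143, Σx^2 = 163, Σx·x = 163, Σx = 27, Σ1 = 6.
Right-hand side: Σx^2·z = 5072, Σx·z = 612, Σz = 72.
Solving the 3×3 system (Gaussian elimination) gives a = 17067/17810, b = -3447/1370, c = -24142/8905.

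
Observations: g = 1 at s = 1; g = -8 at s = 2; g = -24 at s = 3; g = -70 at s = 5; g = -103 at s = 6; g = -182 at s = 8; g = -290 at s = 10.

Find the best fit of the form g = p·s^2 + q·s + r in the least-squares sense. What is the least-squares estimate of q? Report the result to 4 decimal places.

q = -0.1911

Entries of MᵀM: Σs^2·s^2 = 16115, Σs^2·s = 1889, Σs^2 = 239, Σs·s = 239, Σs = 35, Σ1 = 7.
And Σs^2·g = -46353, Σs·g = -5411, Σg = -676.
Normal equations: [[16115, 1889, 239]; [1889, 239, 35]; [239, 35, 7]]·[p, q, r]ᵀ = [-46353, -5411, -676]ᵀ.
Solving the 3×3 system (Gaussian elimination) gives p = -279725/96162, q = -18373/96162, r = 59329/16027.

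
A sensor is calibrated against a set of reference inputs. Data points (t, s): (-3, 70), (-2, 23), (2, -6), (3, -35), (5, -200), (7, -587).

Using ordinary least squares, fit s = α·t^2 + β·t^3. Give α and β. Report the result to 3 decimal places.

α = 1.919, β = -1.985

The normal system XᵀX·[α, β]ᵀ = Xᵀs is [[3220, 19932]; [19932, 134860]]·[α, β]ᵀ = [-33380, -229408]ᵀ.
det = 3220·134860 − 19932² = 36964576.
α = ((-33380)·134860 − 19932·(-229408))/36964576 = 403031/210026; β = (3220·(-229408) − 19932·(-33380))/36964576 = -4585225/2310286.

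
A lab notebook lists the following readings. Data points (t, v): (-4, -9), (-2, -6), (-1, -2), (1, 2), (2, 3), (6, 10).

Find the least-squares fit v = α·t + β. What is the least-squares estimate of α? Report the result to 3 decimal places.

α = 1.935

From the data, Σt·t = 62, Σt = 2, Σ1 = 6.
Right-hand side: Σt·v = 118, Σv = -2.
So AᵀA·[α, β]ᵀ = Aᵀv: [[62, 2]; [2, 6]]·[α, β]ᵀ = [118, -2]ᵀ.
Determinant 62·6 − 2² = 368.
α = (118·6 − 2·(-2))/368 = 89/46; β = (62·(-2) − 2·118)/368 = -45/46.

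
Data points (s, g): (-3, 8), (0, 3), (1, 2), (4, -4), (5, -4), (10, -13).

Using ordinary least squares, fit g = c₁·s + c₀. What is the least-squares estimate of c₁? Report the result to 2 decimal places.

c₁ = -1.61

Sums needed: Σs·s = 151, Σs = 17, Σ1 = 6.
And Σs·g = -188, Σg = -8.
So XᵀX·[c₁, c₀]ᵀ = Xᵀg: [[151, 17]; [17, 6]]·[c₁, c₀]ᵀ = [-188, -8]ᵀ.
Eliminating c₀: 6·(row 1) − 17·(row 2) gives 617·c₁ = 6·(-188) − 17·(-8) = -992, so c₁ = -992/617.
Then c₀ = ((-8) − 17·(-992/617))/6 = 1988/617.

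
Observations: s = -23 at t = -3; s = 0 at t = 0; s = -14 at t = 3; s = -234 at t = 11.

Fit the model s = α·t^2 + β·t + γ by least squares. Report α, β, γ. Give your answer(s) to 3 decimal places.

The normal equations are: 14803·α + 1331·β + 139·γ = -28647;  1331·α + 139·β + 11·γ = -2547;  139·α + 11·β + 4·γ = -271.
Row-reducing yields α = -8485/4098, β = 30647/20490, γ = 896/10245.

α = -2.071, β = 1.496, γ = 0.087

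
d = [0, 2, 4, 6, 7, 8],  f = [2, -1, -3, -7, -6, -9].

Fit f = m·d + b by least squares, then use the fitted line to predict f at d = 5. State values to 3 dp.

Entries of XᵀX: Σd·d = 169, Σd = 27, Σ1 = 6.
Right-hand side: Σd·f = -170, Σf = -24.
Eliminating b: 6·(row 1) − 27·(row 2) gives 285·m = 6·(-170) − 27·(-24) = -372, so m = -124/95.
Then b = ((-24) − 27·(-124/95))/6 = 178/95.
At d = 5: f̂ = (-124/95)·(5) + (178/95)·(1) = -442/95.

f̂ = -4.653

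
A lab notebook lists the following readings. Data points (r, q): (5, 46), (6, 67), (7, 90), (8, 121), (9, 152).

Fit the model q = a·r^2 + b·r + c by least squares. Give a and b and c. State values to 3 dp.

a = 2.000, b = -1.400, c = 3.000

The normal equations are: 14979·a + 1925·b + 255·c = 28028;  1925·a + 255·b + 35·c = 3598;  255·a + 35·b + 5·c = 476.
Solving the 3×3 system (Gaussian elimination) gives a = 2, b = -7/5, c = 3.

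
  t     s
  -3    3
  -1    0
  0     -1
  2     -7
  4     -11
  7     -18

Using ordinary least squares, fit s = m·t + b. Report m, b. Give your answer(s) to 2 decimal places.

m = -2.17, b = -2.41

Setting ∂/∂m … = 0 gives: 79·m + 9·b = -193;  9·m + 6·b = -34.
det = 79·6 − 9² = 393.
m = ((-193)·6 − 9·(-34))/393 = -284/131; b = (79·(-34) − 9·(-193))/393 = -949/393.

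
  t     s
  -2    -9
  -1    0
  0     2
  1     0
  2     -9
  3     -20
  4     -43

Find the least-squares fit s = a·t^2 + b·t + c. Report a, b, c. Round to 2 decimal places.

a = -2.85, b = 0.23, c = 2.71

Sums needed: Σt^2·t^2 = 371, Σt^2·t = 91, Σt^2 = 35, Σt·t = 35, Σt = 7, Σ1 = 7.
And Σt^2·s = -940, Σt·s = -232, Σs = -79.
Normal equations: [[371, 91, 35]; [91, 35, 7]; [35, 7, 7]]·[a, b, c]ᵀ = [-940, -232, -79]ᵀ.
Solving the 3×3 system (Gaussian elimination) gives a = -239/84, b = 19/84, c = 19/7.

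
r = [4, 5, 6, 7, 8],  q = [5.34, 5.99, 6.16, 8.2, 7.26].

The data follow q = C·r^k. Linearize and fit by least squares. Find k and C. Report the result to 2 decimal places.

k = 0.54, C = 2.51

Taking logs, ln q = k·ln r + ln C, so regress ln q on ln r.
Σln r = 8.8128, Σ(ln r)² = 15.8331, Σln q = 9.3699, Σln r·ln q = 16.6777.
Equations: 15.8331·k + 8.8128·ln C = 16.6777;  8.8128·k + 5·ln C = 9.3699.
Slope k = (n·Σln r·ln q − Σln r·Σln q)/(n·Σ(ln r)² − (Σln r)²) = (5·16.6777 − 8.8128·9.3699)/1.4995 = 0.54199; ln C = (Σln q − k·Σln r)/n = 0.91869, so C = exp(0.91869) = 2.50600.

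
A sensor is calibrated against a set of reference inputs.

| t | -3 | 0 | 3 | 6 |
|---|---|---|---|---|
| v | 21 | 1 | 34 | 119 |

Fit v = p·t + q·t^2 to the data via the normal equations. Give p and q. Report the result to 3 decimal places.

With design matrix X, XᵀX = [[54, 216]; [216, 1458]] and Xᵀv = [753, 4779]ᵀ.
Eliminating q: 1458·(row 1) − 216·(row 2) gives 32076·p = 1458·753 − 216·4779 = 65610, so p = 45/22.
Then q = (4779 − 216·(45/22))/1458 = 589/198.

p = 2.045, q = 2.975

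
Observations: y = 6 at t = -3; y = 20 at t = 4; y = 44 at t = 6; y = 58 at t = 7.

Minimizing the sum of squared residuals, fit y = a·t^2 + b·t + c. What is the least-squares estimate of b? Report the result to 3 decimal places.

b = 0.968

With design matrix A, AᵀA = [[4034, 596, 110]; [596, 110, 14]; [110, 14, 4]] and Aᵀy = [4800, 732, 128]ᵀ.
Inverting the 3×3 Gram matrix, [a, b, c]ᵀ = [1513/1419, 1373/1419, -335/473]ᵀ.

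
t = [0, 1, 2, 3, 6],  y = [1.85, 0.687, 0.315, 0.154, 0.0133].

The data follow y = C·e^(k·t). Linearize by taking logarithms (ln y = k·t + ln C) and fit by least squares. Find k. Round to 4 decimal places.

Linearized form: ln y = k·t + ln C. From the 5 transformed points,
XᵀX = [[50.0000, 12.0000]; [12.0000, 5]], rhs = [-34.2181, -7.1062]ᵀ  (here Σt = 12.0000, Σ(t)² = 50.0000, Σln y = -7.1062, Σt·ln y = -34.2181).
Δ = 50.0000·5 − (12.0000)² = 106.0000; k = (-34.2181·5 − 12.0000·-7.1062)/106.0000 = -0.80959, ln C = (50.0000·-7.1062 − 12.0000·-34.2181)/106.0000 = 0.52177.

k = -0.8096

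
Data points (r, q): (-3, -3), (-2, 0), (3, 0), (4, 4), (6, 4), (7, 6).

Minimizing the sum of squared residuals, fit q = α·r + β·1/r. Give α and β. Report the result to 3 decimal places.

α = 0.894, β = -3.153

Normal-equation sums: Σr·r = 123, Σr·1/r = 6, Σ1/r·1/r = 457/784.
And Σr·q = 91, Σ1/r·q = 74/21.
Normal equations: [[123, 6]; [6, 457/784]]·[α, β]ᵀ = [91, 74/21]ᵀ.
Eliminating β: (457/784)·(row 1) − 6·(row 2) gives (27987/784)·α = (457/784)·91 − 6·(74/21) = 3573/112, so α = 8337/9329.
Then β = ((74/21) − 6·(8337/9329))/(457/784) = -88256/27987.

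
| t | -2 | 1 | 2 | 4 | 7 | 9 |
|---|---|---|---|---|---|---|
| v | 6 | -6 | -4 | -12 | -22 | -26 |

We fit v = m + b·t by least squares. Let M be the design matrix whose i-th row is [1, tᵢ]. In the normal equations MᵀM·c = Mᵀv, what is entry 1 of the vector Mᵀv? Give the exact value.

Entry 1 ↔ basis 1, so (Mᵀv)_{1} = Σᵢ vᵢ = (1)·(6) + (1)·(-6) + (1)·(-4) + (1)·(-12) + (1)·(-22) + (1)·(-26) = -64.

-64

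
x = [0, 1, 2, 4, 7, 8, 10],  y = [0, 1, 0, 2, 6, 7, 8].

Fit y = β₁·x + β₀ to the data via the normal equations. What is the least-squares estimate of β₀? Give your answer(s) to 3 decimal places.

Forming AᵀA = [[234, 32]; [32, 7]] and Aᵀy = [187, 24]ᵀ gives AᵀA·[β₁, β₀]ᵀ = Aᵀy.
det = 234·7 − 32² = 614.
β₁ = (187·7 − 32·24)/614 = 541/614; β₀ = (234·24 − 32·187)/614 = -184/307.

β₀ = -0.599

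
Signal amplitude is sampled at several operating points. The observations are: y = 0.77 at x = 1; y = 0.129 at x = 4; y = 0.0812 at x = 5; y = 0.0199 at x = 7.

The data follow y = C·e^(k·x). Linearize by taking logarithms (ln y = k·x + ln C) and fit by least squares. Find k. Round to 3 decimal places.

k = -0.602

Let Y = ln y. Fitting Y = k·x + ln C by least squares:
AᵀA = [[91.0000, 17.0000]; [17.0000, 4]], rhs = [-48.4266, -8.7372]ᵀ  (here Σx = 17.0000, Σ(x)² = 91.0000, Σln y = -8.7372, Σx·ln y = -48.4266).
Slope k = (n·Σx·ln y − Σx·Σln y)/(n·Σ(x)² − (Σx)²) = (4·-48.4266 − 17.0000·-8.7372)/75.0000 = -0.60232; ln C = (Σln y − k·Σx)/n = 0.37558.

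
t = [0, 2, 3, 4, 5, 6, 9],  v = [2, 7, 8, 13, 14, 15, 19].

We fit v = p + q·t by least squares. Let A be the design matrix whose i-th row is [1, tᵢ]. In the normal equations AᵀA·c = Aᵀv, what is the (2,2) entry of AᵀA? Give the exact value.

Row 2 ↔ basis t, column 2 ↔ basis t, so (AᵀA)_{2,2} = Σᵢ (t)·(t) = (0)·(0) + (2)·(2) + (3)·(3) + (4)·(4) + (5)·(5) + (6)·(6) + (9)·(9) = 171.

171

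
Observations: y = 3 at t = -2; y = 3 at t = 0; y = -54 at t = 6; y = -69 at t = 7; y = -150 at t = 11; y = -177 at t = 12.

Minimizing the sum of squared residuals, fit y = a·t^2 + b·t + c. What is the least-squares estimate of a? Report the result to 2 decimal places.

AᵀA·[a, b, c]ᵀ = Aᵀy reads: 39090·a + 3610·b + 354·c = -48951;  3610·a + 354·b + 34·c = -4587;  354·a + 34·b + 6·c = -444.
Row-reducing yields a = -43657/45512, b = -150183/45512, c = 7364/5689.

a = -0.96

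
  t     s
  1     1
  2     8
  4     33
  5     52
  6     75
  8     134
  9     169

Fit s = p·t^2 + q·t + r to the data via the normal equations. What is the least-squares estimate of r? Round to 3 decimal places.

r = -1.198

From the data, Σt^2·t^2 = 12851, Σt^2·t = 1655, Σt^2 = 227, Σt·t = 227, Σt = 35, Σ1 = 7.
For Aᵀs: Σt^2·s = 26826, Σt·s = 3452, Σs = 472.
Solving the 3×3 system (Gaussian elimination) gives p = 2099/1014, q = 152/507, r = -405/338.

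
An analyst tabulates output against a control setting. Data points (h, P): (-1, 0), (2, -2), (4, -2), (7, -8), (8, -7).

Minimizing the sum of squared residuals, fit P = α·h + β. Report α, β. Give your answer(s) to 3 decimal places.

α = -0.889, β = -0.244

Compute the Gram sums: Σh·h = 134, Σh = 20, Σ1 = 5.
For AᵀP: Σh·P = -124, ΣP = -19.
Eliminating β: 5·(row 1) − 20·(row 2) gives 270·α = 5·(-124) − 20·(-19) = -240, so α = -8/9.
Then β = ((-19) − 20·(-8/9))/5 = -11/45.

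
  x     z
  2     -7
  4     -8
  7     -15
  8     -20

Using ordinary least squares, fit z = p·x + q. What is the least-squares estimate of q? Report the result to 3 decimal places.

From the data, Σx·x = 133, Σx = 21, Σ1 = 4.
Right-hand side: Σx·z = -311, Σz = -50.
AᵀA·[p, q]ᵀ = Aᵀz becomes [[133, 21]; [21, 4]]·[p, q]ᵀ = [-311, -50]ᵀ.
Eliminating q: 4·(row 1) − 21·(row 2) gives 91·p = 4·(-311) − 21·(-50) = -194, so p = -194/91.
Then q = ((-50) − 21·(-194/91))/4 = -17/13.

q = -1.308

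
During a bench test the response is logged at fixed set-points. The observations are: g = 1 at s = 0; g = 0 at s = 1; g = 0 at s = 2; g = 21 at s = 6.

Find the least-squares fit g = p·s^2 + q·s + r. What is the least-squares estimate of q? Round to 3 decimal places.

q = -2.360

Sums needed: Σs^2·s^2 = 1313, Σs^2·s = 225, Σs^2 = 41, Σs·s = 41, Σs = 9, Σ1 = 4.
Right-hand side: Σs^2·g = 756, Σs·g = 126, Σg = 22.
Row-reducing yields p = 155/164, q = -387/164, r = 46/41.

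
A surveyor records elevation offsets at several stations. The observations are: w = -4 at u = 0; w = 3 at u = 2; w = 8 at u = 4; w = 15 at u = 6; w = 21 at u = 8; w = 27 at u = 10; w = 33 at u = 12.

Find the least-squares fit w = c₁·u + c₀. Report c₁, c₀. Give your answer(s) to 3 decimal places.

The normal system AᵀA·[c₁, c₀]ᵀ = Aᵀw is [[364, 42]; [42, 7]]·[c₁, c₀]ᵀ = [962, 103]ᵀ.
Eliminating c₀: 7·(row 1) − 42·(row 2) gives 784·c₁ = 7·962 − 42·103 = 2408, so c₁ = 43/14.
Then c₀ = (103 − 42·(43/14))/7 = -26/7.

c₁ = 3.071, c₀ = -3.714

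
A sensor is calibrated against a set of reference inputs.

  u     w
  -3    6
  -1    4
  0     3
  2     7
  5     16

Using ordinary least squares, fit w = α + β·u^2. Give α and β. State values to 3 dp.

XᵀX·[α, β]ᵀ = Xᵀw reads: 5·α + 39·β = 36;  39·α + 723·β = 486.
Eliminating β: 723·(row 1) − 39·(row 2) gives 2094·α = 723·36 − 39·486 = 7074, so α = 1179/349.
Then β = (486 − 39·(1179/349))/723 = 171/349.

α = 3.378, β = 0.490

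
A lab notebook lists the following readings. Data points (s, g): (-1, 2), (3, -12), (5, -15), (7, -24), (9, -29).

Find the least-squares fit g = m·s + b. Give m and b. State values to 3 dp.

m = -3.095, b = -1.365

Sums needed: Σs·s = 165, Σs = 23, Σ1 = 5.
Moment sums: Σs·g = -542, Σg = -78.
Eliminating b: 5·(row 1) − 23·(row 2) gives 296·m = 5·(-542) − 23·(-78) = -916, so m = -229/74.
Then b = ((-78) − 23·(-229/74))/5 = -101/74.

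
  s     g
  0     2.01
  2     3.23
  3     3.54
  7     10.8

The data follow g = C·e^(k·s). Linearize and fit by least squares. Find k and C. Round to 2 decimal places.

Let Y = ln g. Fitting Y = k·s + ln C by least squares:
Σs = 12.0000, Σ(s)² = 62.0000, Σln g = 5.5143, Σs·ln g = 22.7942.
Equations: 62.0000·k + 12.0000·ln C = 22.7942;  12.0000·k + 4·ln C = 5.5143.
Solving (det = 104.0000): k = 0.24043, ln C = 0.65727, so C = exp(0.65727) = 1.92952.

k = 0.24, C = 1.93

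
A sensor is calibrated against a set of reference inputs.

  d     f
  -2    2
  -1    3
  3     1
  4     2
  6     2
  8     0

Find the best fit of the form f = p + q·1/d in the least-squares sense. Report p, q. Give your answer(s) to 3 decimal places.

Normal-equation sums: Σ1 = 6, Σ1/d = -5/8, Σ1/d·1/d = 845/576.
Moment sums: Σf = 10, Σ1/d·f = -17/6.
Δ = 6·(845/576) − (-5/8)² = 1615/192.
p = (10·(845/576) − (-5/8)·(-17/6))/(1615/192) = 1486/969; q = (6·(-17/6) − (-5/8)·10)/(1615/192) = -2064/1615.

p = 1.534, q = -1.278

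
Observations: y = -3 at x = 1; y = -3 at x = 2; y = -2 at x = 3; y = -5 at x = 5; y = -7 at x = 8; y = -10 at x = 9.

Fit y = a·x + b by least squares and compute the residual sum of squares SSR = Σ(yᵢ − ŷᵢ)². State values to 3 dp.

Forming MᵀM = [[184, 28]; [28, 6]] and Mᵀy = [-186, -30]ᵀ gives MᵀM·[a, b]ᵀ = Mᵀy.
Determinant 184·6 − 28² = 320.
a = ((-186)·6 − 28·(-30))/320 = -69/80; b = (184·(-30) − 28·(-186))/320 = -39/40.
Residuals: -93/80, -3/10, 25/16, 23/80, 7/8, -101/80; SSR = 253/40.

SSR = 6.325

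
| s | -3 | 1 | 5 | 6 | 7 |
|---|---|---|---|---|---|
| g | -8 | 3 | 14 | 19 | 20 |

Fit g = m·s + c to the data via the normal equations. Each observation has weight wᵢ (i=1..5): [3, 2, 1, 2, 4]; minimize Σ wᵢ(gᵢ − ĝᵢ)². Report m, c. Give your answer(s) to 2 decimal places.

m = 2.85, c = 0.47

Setting ∂/∂m … = 0 gives: 322·m + 38·c = 936;  38·m + 12·c = 114.
det = 322·12 − 38² = 2420.
m = (936·12 − 38·114)/2420 = 345/121; c = (322·114 − 38·936)/2420 = 57/121.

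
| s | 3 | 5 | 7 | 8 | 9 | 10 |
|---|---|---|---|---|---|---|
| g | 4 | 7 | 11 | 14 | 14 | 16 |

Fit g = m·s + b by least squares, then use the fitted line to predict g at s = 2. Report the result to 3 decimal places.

ĝ = 2.176

Normal-equation sums: Σs·s = 328, Σs = 42, Σ1 = 6.
Moment sums: Σs·g = 522, Σg = 66.
Determinant 328·6 − 42² = 204.
m = (522·6 − 42·66)/204 = 30/17; b = (328·66 − 42·522)/204 = -23/17.
At s = 2: ĝ = (30/17)·(2) + (-23/17)·(1) = 37/17.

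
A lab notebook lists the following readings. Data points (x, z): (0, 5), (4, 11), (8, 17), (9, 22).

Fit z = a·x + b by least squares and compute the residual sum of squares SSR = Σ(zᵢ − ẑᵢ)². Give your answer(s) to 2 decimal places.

Entries of AᵀA: Σx·x = 161, Σx = 21, Σ1 = 4.
And Σx·z = 378, Σz = 55.
AᵀA·[a, b]ᵀ = Aᵀz becomes [[161, 21]; [21, 4]]·[a, b]ᵀ = [378, 55]ᵀ.
Eliminating b: 4·(row 1) − 21·(row 2) gives 203·a = 4·378 − 21·55 = 357, so a = 51/29.
Then b = (55 − 21·(51/29))/4 = 131/29.
Residuals: 14/29, -16/29, -46/29, 48/29; SSR = 168/29.

SSR = 5.79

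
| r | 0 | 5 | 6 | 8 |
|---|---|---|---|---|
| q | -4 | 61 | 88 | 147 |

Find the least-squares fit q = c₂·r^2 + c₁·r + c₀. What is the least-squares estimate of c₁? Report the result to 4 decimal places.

c₁ = 3.7241

The normal system XᵀX·[c₂, c₁, c₀]ᵀ = Xᵀq is [[6017, 853, 125]; [853, 125, 19]; [125, 19, 4]]·[c₂, c₁, c₀]ᵀ = [14101, 2009, 292]ᵀ.
Solving the 3×3 system (Gaussian elimination) gives c₂ = 7775/4092, c₁ = 15239/4092, c₀ = -2773/682.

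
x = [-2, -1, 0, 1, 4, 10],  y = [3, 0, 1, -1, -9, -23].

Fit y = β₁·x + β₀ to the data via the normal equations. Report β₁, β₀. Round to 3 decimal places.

MᵀM·[β₁, β₀]ᵀ = Mᵀy reads: 122·β₁ + 12·β₀ = -273;  12·β₁ + 6·β₀ = -29.
(Σx·x = 122, Σx = 12, Σ1 = 6, Σx·y = -273, Σy = -29.)
Determinant 122·6 − 12² = 588.
β₁ = ((-273)·6 − 12·(-29))/588 = -215/98; β₀ = (122·(-29) − 12·(-273))/588 = -131/294.

β₁ = -2.194, β₀ = -0.446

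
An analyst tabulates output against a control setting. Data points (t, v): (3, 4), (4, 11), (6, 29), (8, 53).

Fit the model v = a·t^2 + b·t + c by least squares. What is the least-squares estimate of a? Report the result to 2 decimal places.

a = 0.73

Entries of MᵀM: Σt^2·t^2 = 5729, Σt^2·t = 819, Σt^2 = 125, Σt·t = 125, Σt = 21, Σ1 = 4.
And Σt^2·v = 4648, Σt·v = 654, Σv = 97.
Solving the 3×3 system (Gaussian elimination) gives a = 289/398, b = 717/398, c = -1572/199.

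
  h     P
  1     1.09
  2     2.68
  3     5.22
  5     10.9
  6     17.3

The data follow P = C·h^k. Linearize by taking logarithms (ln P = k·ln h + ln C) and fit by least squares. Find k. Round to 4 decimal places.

k = 1.5180

With ln Pᵢ as the transformed response and ln hᵢ as the regressor:
Σln h = 5.1930, Σ(ln h)² = 7.4881, Σln P = 7.9640, Σln h·ln P = 11.4511.
Equations: 7.4881·k + 5.1930·ln C = 11.4511;  5.1930·k + 5·ln C = 7.9640.
Δ = 7.4881·5 − (5.1930)² = 10.4737; k = (11.4511·5 − 5.1930·7.9640)/10.4737 = 1.51800, ln C = (7.4881·7.9640 − 5.1930·11.4511)/10.4737 = 0.01621.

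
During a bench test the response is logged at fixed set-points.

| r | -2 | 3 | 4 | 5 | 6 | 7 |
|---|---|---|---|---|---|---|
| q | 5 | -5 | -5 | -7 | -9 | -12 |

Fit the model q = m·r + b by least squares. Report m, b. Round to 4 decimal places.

Sums needed: Σr·r = 139, Σr = 23, Σ1 = 6.
For Mᵀq: Σr·q = -218, Σq = -33.
det = 139·6 − 23² = 305.
m = ((-218)·6 − 23·(-33))/305 = -9/5; b = (139·(-33) − 23·(-218))/305 = 7/5.

m = -1.8000, b = 1.4000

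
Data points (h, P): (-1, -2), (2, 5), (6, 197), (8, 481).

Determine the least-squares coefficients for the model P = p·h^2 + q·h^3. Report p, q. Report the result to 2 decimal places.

p = -0.68, q = 1.02

Normal-equation sums: Σh^2·h^2 = 5409, Σh^2·h^3 = 40575, Σh^3·h^3 = 308865.
Moment sums: Σh^2·P = 37894, Σh^3·P = 288866.
MᵀM·[p, q]ᵀ = MᵀP becomes [[5409, 40575]; [40575, 308865]]·[p, q]ᵀ = [37894, 288866]ᵀ.
Eliminating q: 308865·(row 1) − 40575·(row 2) gives 24320160·p = 308865·37894 − 40575·288866 = -16607640, so p = -138397/202668.
Then q = (288866 − 40575·(-138397/202668))/308865 = 1038631/1013340.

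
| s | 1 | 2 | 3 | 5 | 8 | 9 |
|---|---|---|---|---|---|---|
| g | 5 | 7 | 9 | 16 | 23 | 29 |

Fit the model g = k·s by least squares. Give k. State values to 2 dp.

Compute the Gram sums: Σs·s = 184.
And Σs·g = 571.
Hence k = 571 / 184 ≈ 3.10326.

k = 3.10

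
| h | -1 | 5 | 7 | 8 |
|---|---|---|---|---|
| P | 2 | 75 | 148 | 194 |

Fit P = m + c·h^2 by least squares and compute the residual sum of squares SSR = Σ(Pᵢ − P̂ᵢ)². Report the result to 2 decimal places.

Entries of MᵀM: Σ1 = 4, Σh^2 = 139, Σh^2·h^2 = 7123.
Moment sums: ΣP = 419, Σh^2·P = 21545.
MᵀM·[m, c]ᵀ = MᵀP becomes [[4, 139]; [139, 7123]]·[m, c]ᵀ = [419, 21545]ᵀ.
Δ = 4·7123 − 139² = 9171.
m = (419·7123 − 139·21545)/9171 = -3406/3057; c = (4·21545 − 139·419)/9171 = 9313/3057.
Residuals: 69/1019, -48/1019, -165/1019, 144/1019; SSR = 54/1019.

SSR = 0.05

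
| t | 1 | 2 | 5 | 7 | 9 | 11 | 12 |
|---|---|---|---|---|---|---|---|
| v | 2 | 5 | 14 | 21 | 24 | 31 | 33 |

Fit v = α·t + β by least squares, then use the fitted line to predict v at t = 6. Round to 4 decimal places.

v̂ = 16.5535

Forming XᵀX = [[425, 47]; [47, 7]] and Xᵀv = [1182, 130]ᵀ gives XᵀX·[α, β]ᵀ = Xᵀv.
Eliminating β: 7·(row 1) − 47·(row 2) gives 766·α = 7·1182 − 47·130 = 2164, so α = 1082/383.
Then β = (130 − 47·(1082/383))/7 = -152/383.
At t = 6: v̂ = (1082/383)·(6) + (-152/383)·(1) = 6340/383.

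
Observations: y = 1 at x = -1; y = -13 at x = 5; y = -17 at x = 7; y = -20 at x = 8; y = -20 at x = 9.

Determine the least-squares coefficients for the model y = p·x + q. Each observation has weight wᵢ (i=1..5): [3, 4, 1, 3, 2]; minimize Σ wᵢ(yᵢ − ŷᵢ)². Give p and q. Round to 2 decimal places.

p = -2.22, q = -1.50

The normal equations are: 506·p + 66·q = -1222;  66·p + 13·q = -166.
Δ = 506·13 − 66² = 2222.
p = ((-1222)·13 − 66·(-166))/2222 = -2465/1111; q = (506·(-166) − 66·(-1222))/2222 = -152/101.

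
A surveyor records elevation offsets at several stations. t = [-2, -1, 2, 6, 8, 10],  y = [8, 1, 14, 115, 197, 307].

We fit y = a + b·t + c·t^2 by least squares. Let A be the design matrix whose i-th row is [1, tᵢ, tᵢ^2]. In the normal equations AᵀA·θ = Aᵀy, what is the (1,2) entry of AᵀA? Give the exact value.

Row 1 ↔ basis 1, column 2 ↔ basis t, so (AᵀA)_{1,2} = Σᵢ t = (1)·(-2) + (1)·(-1) + (1)·(2) + (1)·(6) + (1)·(8) + (1)·(10) = 23.

23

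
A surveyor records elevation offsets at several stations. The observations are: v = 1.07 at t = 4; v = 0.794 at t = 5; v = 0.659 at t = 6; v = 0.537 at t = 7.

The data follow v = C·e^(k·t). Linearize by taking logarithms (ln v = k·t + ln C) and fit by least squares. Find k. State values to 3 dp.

k = -0.225

With ln vᵢ as the transformed response and tᵢ as the regressor:
AᵀA = [[126.0000, 22.0000]; [22.0000, 4]], rhs = [-7.7372, -1.2018]ᵀ  (here Σt = 22.0000, Σ(t)² = 126.0000, Σln v = -1.2018, Σt·ln v = -7.7372).
Δ = 126.0000·4 − (22.0000)² = 20.0000; k = (-7.7372·4 − 22.0000·-1.2018)/20.0000 = -0.22546, ln C = (126.0000·-1.2018 − 22.0000·-7.7372)/20.0000 = 0.93958.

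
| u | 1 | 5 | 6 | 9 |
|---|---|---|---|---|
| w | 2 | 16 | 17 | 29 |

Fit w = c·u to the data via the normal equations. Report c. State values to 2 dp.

The normal system AᵀA·[c]ᵀ = Aᵀw is [[143]]·[c]ᵀ = [445]ᵀ.
Hence c = 445 / 143 ≈ 3.11189.

c = 3.11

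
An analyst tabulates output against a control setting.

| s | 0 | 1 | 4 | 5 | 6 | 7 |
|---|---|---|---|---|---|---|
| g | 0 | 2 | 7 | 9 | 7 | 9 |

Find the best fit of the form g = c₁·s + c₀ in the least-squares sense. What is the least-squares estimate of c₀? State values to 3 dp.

From the data, Σs·s = 127, Σs = 23, Σ1 = 6.
For Xᵀg: Σs·g = 180, Σg = 34.
XᵀX·[c₁, c₀]ᵀ = Xᵀg becomes [[127, 23]; [23, 6]]·[c₁, c₀]ᵀ = [180, 34]ᵀ.
det = 127·6 − 23² = 233.
c₁ = (180·6 − 23·34)/233 = 298/233; c₀ = (127·34 − 23·180)/233 = 178/233.

c₀ = 0.764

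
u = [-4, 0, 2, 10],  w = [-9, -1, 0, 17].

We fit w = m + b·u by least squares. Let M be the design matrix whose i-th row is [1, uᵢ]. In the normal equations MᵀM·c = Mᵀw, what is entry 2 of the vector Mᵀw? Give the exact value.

206

Entry 2 ↔ basis u, so (Mᵀw)_{2} = Σᵢ (u)·wᵢ = (-4)·(-9) + (0)·(-1) + (2)·(0) + (10)·(17) = 206.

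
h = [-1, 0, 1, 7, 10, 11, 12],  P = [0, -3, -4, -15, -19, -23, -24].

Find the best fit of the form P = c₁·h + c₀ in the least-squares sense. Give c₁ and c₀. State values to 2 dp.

The normal equations are: 416·c₁ + 40·c₀ = -840;  40·c₁ + 7·c₀ = -88.
det = 416·7 − 40² = 1312.
c₁ = ((-840)·7 − 40·(-88))/1312 = -295/164; c₀ = (416·(-88) − 40·(-840))/1312 = -94/41.

c₁ = -1.80, c₀ = -2.29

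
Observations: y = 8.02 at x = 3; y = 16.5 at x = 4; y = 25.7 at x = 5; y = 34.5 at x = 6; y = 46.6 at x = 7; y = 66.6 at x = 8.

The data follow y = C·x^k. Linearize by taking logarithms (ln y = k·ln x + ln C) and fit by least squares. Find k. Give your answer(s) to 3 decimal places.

k = 2.076

Let Y = ln y. Fitting Y = k·ln x + ln C by least squares:
Over the data: Σln x = 9.9115, Σ(ln x)² = 17.0401, Σln y = 19.7131, Σln x·ln y = 33.9495.
Normal system: [[17.0401, 9.9115]; [9.9115, 6]]·[k, ln C]ᵀ = [33.9495, 19.7131]ᵀ.
Δ = 17.0401·6 − (9.9115)² = 4.0036; k = (33.9495·6 − 9.9115·19.7131)/4.0036 = 2.07606, ln C = (17.0401·19.7131 − 9.9115·33.9495)/4.0036 = -0.14395.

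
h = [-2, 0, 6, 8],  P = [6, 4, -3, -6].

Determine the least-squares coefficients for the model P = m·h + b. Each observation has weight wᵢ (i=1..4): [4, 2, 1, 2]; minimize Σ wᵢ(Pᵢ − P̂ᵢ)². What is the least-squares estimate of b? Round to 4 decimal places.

Forming AᵀWA = [[180, 14]; [14, 9]] and AᵀWP = [-162, 17]ᵀ gives AᵀWA·[m, b]ᵀ = AᵀWP.
det = 180·9 − 14² = 1424.
m = ((-162)·9 − 14·17)/1424 = -106/89; b = (180·17 − 14·(-162))/1424 = 333/89.

b = 3.7416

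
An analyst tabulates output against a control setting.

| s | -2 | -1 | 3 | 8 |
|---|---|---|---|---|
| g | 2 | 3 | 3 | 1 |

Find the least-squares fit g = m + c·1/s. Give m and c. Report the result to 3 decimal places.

Normal-equation sums: Σ1 = 4, Σ1/s = -25/24, Σ1/s·1/s = 793/576.
Right-hand side: Σg = 9, Σ1/s·g = -23/8.
Δ = 4·(793/576) − (-25/24)² = 283/64.
m = (9·(793/576) − (-25/24)·(-23/8))/(283/64) = 1804/849; c = (4·(-23/8) − (-25/24)·9)/(283/64) = -136/283.

m = 2.125, c = -0.481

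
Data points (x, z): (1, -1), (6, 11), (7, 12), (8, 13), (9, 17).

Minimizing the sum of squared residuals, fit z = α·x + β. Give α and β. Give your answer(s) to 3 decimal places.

The normal equations are: 231·α + 31·β = 406;  31·α + 5·β = 52.
(Σx·x = 231, Σx = 31, Σ1 = 5, Σx·z = 406, Σz = 52.)
Eliminating β: 5·(row 1) − 31·(row 2) gives 194·α = 5·406 − 31·52 = 418, so α = 209/97.
Then β = (52 − 31·(209/97))/5 = -287/97.

α = 2.155, β = -2.959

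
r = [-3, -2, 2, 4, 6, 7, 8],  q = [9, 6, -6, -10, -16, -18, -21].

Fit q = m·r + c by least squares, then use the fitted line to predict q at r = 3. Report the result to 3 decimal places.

From the data, Σr·r = 182, Σr = 22, Σ1 = 7.
And Σr·q = -481, Σq = -56.
det = 182·7 − 22² = 790.
m = ((-481)·7 − 22·(-56))/790 = -427/158; c = (182·(-56) − 22·(-481))/790 = 39/79.
At r = 3: q̂ = (-427/158)·(3) + (39/79)·(1) = -1203/158.

q̂ = -7.614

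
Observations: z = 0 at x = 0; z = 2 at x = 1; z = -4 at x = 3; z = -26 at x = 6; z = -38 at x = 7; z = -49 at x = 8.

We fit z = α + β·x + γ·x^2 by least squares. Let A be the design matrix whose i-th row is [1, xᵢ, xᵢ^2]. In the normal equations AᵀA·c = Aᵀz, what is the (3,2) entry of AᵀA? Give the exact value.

1099

Row 3 ↔ basis x^2, column 2 ↔ basis x, so (AᵀA)_{3,2} = Σᵢ (x^2)·(x) = (0)·(0) + (1)·(1) + (9)·(3) + (36)·(6) + (49)·(7) + (64)·(8) = 1099.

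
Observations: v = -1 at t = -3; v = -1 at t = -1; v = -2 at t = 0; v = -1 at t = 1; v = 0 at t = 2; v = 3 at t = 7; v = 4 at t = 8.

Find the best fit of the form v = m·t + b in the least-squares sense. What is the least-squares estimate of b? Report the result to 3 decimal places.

Setting ∂/∂m … = 0 gives: 128·m + 14·b = 56;  14·m + 7·b = 2.
Δ = 128·7 − 14² = 700.
m = (56·7 − 14·2)/700 = 13/25; b = (128·2 − 14·56)/700 = -132/175.

b = -0.754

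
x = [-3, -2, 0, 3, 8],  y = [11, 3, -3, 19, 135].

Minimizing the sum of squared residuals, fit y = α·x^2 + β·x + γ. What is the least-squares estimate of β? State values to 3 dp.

Compute the Gram sums: Σx^2·x^2 = 4274, Σx^2·x = 504, Σx^2 = 86, Σx·x = 86, Σx = 6, Σ1 = 5.
For Mᵀy: Σx^2·y = 8922, Σx·y = 1098, Σy = 165.
Solving the 3×3 system (Gaussian elimination) gives α = 49458/24829, β = 32022/24829, γ = -69747/24829.

β = 1.290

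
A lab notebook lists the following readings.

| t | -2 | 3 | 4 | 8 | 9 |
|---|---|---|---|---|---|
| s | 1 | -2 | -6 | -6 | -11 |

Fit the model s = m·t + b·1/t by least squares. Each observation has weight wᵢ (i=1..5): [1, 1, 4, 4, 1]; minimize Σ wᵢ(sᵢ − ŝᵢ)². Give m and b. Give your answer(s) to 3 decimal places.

m = -0.894, b = -2.270

The normal equations are: 414·m + 11·b = -395;  11·m + (889/1296)·b = -205/18.
det = 414·(889/1296) − 11² = 11735/72.
m = ((-395)·(889/1296) − 11·(-205/18))/(11735/72) = -37759/42246; b = (414·(-205/18) − 11·(-395))/(11735/72) = -5328/2347.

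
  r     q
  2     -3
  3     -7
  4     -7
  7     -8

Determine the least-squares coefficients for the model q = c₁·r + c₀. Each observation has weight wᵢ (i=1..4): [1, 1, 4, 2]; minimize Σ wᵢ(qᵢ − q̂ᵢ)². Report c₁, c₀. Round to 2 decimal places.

c₁ = -0.67, c₀ = -3.80

XᵀWX·[c₁, c₀]ᵀ = XᵀWq reads: 175·c₁ + 35·c₀ = -251;  35·c₁ + 8·c₀ = -54.
Determinant 175·8 − 35² = 175.
c₁ = ((-251)·8 − 35·(-54))/175 = -118/175; c₀ = (175·(-54) − 35·(-251))/175 = -19/5.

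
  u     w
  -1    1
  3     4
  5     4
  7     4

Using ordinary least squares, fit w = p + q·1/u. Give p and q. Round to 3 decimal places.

Normal-equation sums: Σ1 = 4, Σ1/u = -34/105, Σ1/u·1/u = 12916/11025.
And Σw = 13, Σ1/u·w = 179/105.
XᵀX·[p, q]ᵀ = Xᵀw becomes [[4, -34/105]; [-34/105, 12916/11025]]·[p, q]ᵀ = [13, 179/105]ᵀ.
det = 4·(12916/11025) − (-34/105)² = 5612/1225.
p = (13·(12916/11025) − (-34/105)·(179/105))/(5612/1225) = 28999/8418; q = (4·(179/105) − (-34/105)·13)/(5612/1225) = 6755/2806.

p = 3.445, q = 2.407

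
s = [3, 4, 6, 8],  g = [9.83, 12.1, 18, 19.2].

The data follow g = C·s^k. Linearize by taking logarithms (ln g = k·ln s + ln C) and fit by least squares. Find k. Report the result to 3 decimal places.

With ln gᵢ as the transformed response and ln sᵢ as the regressor:
XᵀX = [[10.6632, 6.3561]; [6.3561, 4]], rhs = [17.2905, 10.6239]ᵀ  (here Σln s = 6.3561, Σ(ln s)² = 10.6632, Σln g = 10.6239, Σln s·ln g = 17.2905).
Δ = 10.6632·4 − (6.3561)² = 2.2529; k = (17.2905·4 − 6.3561·10.6239)/2.2529 = 0.72590, ln C = (10.6632·10.6239 − 6.3561·17.2905)/2.2529 = 1.50251.

k = 0.726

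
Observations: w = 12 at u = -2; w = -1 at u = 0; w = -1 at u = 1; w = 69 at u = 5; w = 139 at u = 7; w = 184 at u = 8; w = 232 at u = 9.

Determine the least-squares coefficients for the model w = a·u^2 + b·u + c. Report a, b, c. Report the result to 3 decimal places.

The normal system AᵀA·[a, b, c]ᵀ = Aᵀw is [[13700, 1702, 224]; [1702, 224, 28]; [224, 28, 7]]·[a, b, c]ᵀ = [39151, 4853, 634]ᵀ.
Solving the 3×3 system (Gaussian elimination) gives a = 40859/13658, b = -11489/13658, c = -85776/47803.

a = 2.992, b = -0.841, c = -1.794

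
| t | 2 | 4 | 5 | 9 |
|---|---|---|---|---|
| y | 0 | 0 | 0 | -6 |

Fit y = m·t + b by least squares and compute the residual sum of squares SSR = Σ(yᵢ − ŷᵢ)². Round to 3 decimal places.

Setting ∂/∂m … = 0 gives: 126·m + 20·b = -54;  20·m + 4·b = -6.
Eliminating b: 4·(row 1) − 20·(row 2) gives 104·m = 4·(-54) − 20·(-6) = -96, so m = -12/13.
Then b = ((-6) − 20·(-12/13))/4 = 81/26.
Residuals: -33/26, 15/26, 3/2, -21/26; SSR = 63/13.

SSR = 4.846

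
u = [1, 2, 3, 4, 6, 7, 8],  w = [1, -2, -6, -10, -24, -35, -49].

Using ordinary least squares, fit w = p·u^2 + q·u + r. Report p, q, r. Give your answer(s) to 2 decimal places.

p = -0.89, q = 1.16, r = -0.22

Normal-equation sums: Σu^2·u^2 = 8147, Σu^2·u = 1171, Σu^2 = 179, Σu·u = 179, Σu = 31, Σ1 = 7.
And Σu^2·w = -5936, Σu·w = -842, Σw = -125.
Normal equations: [[8147, 1171, 179]; [1171, 179, 31]; [179, 31, 7]]·[p, q, r]ᵀ = [-5936, -842, -125]ᵀ.
Inverting the 3×3 Gram matrix, [p, q, r]ᵀ = [-9049/10164, 11783/10164, -381/1694]ᵀ.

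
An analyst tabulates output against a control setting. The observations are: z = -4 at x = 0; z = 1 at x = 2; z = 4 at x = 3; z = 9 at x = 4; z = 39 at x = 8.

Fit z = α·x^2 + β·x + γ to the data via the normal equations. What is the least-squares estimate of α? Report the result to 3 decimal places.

α = 0.528

From the data, Σx^2·x^2 = 4449, Σx^2·x = 611, Σx^2 = 93, Σx·x = 93, Σx = 17, Σ1 = 5.
For Aᵀz: Σx^2·z = 2680, Σx·z = 362, Σz = 49.
AᵀA·[α, β, γ]ᵀ = Aᵀz becomes [[4449, 611, 93]; [611, 93, 17]; [93, 17, 5]]·[α, β, γ]ᵀ = [2680, 362, 49]ᵀ.
Inverting the 3×3 Gram matrix, [α, β, γ]ᵀ = [151/286, 323/286, -552/143]ᵀ.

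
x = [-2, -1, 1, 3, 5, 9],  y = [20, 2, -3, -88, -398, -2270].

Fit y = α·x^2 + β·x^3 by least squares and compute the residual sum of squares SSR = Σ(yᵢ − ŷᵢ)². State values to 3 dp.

SSR = 2.482

Compute the Gram sums: Σx^2·x^2 = 7285, Σx^2·x^3 = 62385, Σx^3·x^3 = 547861.
For Mᵀy: Σx^2·y = -194533, Σx^3·y = -1707121.
Normal equations: [[7285, 62385]; [62385, 547861]]·[α, β]ᵀ = [-194533, -1707121]ᵀ.
Determinant 7285·547861 − 62385² = 99279160.
α = ((-194533)·547861 − 62385·(-1707121))/99279160 = -9787541/12409895; β = (7285·(-1707121) − 62385·(-194533))/99279160 = -7510882/2481979.
Residuals: -13087216/12409895, -2947079/12409895, 10112266/12409895, 9986179/12409895, -29687/2481979, -505939/12409895; SSR = 30799632/12409895.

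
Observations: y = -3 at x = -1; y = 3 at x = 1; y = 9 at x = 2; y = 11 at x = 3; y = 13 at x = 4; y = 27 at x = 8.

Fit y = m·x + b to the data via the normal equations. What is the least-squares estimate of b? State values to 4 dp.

b = 0.6228

Compute the Gram sums: Σx·x = 95, Σx = 17, Σ1 = 6.
And Σx·y = 325, Σy = 60.
Normal equations: [[95, 17]; [17, 6]]·[m, b]ᵀ = [325, 60]ᵀ.
Eliminating b: 6·(row 1) − 17·(row 2) gives 281·m = 6·325 − 17·60 = 930, so m = 930/281.
Then b = (60 − 17·(930/281))/6 = 175/281.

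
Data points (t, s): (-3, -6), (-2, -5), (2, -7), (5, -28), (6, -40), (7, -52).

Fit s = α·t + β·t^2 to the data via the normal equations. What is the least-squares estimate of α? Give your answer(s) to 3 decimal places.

Sums needed: Σt·t = 127, Σt·t^2 = 657, Σt^2·t^2 = 4435.
For Xᵀs: Σt·s = -730, Σt^2·s = -4790.
Normal equations: [[127, 657]; [657, 4435]]·[α, β]ᵀ = [-730, -4790]ᵀ.
Δ = 127·4435 − 657² = 131596.
α = ((-730)·4435 − 657·(-4790))/131596 = -22630/32899; β = (127·(-4790) − 657·(-730))/131596 = -32180/32899.

α = -0.688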